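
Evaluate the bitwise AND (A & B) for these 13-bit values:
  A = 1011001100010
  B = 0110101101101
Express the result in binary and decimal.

Apply & to each column (1 only where both bits are 1):
  1011001100010
& 0110101101101
---------------
  0010001100000

Answer: 0010001100000 (1120)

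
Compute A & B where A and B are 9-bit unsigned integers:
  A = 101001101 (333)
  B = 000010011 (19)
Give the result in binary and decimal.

Apply & to each column (1 only where both bits are 1):
  101001101
& 000010011
-----------
  000000001

Answer: 000000001 (1)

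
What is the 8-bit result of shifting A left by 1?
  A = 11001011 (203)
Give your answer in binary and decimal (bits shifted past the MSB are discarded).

Shift left by 1: drop the top 1 bit(s), append 1 zero(s) on the right.
  11001011  ->  discard [1], keep [1001011], append 0
= 10010110

Answer: 10010110 (150)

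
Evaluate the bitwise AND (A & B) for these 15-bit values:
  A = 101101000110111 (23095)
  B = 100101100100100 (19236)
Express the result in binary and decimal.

Apply & to each column (1 only where both bits are 1):
  101101000110111
& 100101100100100
-----------------
  100101000100100

Answer: 100101000100100 (18980)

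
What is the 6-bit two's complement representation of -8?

1. Binary of +8:  001000
2. Invert bits:     110111
3. Add 1:           111000

Answer: 111000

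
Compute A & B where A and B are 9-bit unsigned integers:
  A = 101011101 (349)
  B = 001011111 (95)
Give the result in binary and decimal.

Apply & to each column (1 only where both bits are 1):
  101011101
& 001011111
-----------
  001011101

Answer: 001011101 (93)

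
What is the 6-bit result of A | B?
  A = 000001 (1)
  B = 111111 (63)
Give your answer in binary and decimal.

Apply | to each column (1 where either bit is 1):
  000001
| 111111
--------
  111111

Answer: 111111 (63)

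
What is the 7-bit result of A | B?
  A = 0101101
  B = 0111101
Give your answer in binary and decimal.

Apply | to each column (1 where either bit is 1):
  0101101
| 0111101
---------
  0111101

Answer: 0111101 (61)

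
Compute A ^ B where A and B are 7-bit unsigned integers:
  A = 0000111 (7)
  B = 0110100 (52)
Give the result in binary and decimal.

Apply ^ to each column (1 where bits differ):
  0000111
^ 0110100
---------
  0110011

Answer: 0110011 (51)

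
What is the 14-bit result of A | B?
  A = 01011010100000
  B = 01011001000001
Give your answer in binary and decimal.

Apply | to each column (1 where either bit is 1):
  01011010100000
| 01011001000001
----------------
  01011011100001

Answer: 01011011100001 (5857)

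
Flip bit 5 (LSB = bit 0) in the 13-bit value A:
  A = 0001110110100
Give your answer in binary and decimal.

Mask = 1 << 5 = 0000000100000
Bit 5 of A is 1; XOR with the mask flips it to 0.
  0001110110100
^ 0000000100000
---------------
  0001110010100

Answer: 0001110010100 (916)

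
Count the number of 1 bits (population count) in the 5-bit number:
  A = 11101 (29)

11101
1-bits at positions (from bit 0 = LSB): 0, 2, 3, 4
Count = 4

Answer: 4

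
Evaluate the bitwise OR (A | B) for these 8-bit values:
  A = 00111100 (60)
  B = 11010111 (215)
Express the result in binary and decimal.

Apply | to each column (1 where either bit is 1):
  00111100
| 11010111
----------
  11111111

Answer: 11111111 (255)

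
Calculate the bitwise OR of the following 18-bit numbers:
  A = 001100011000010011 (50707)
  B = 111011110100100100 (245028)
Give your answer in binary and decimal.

Apply | to each column (1 where either bit is 1):
  001100011000010011
| 111011110100100100
--------------------
  111111111100110111

Answer: 111111111100110111 (261943)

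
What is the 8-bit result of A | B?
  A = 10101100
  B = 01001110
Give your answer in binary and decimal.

Apply | to each column (1 where either bit is 1):
  10101100
| 01001110
----------
  11101110

Answer: 11101110 (238)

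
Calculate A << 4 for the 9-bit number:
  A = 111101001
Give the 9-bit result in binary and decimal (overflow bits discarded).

Shift left by 4: drop the top 4 bit(s), append 4 zero(s) on the right.
  111101001  ->  discard [1111], keep [01001], append 0000
= 010010000

Answer: 010010000 (144)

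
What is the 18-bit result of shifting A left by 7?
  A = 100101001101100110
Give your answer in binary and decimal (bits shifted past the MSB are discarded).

Shift left by 7: drop the top 7 bit(s), append 7 zero(s) on the right.
  100101001101100110  ->  discard [1001010], keep [01101100110], append 0000000
= 011011001100000000

Answer: 011011001100000000 (111360)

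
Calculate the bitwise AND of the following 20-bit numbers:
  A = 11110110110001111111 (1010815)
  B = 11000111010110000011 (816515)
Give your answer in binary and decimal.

Apply & to each column (1 only where both bits are 1):
  11110110110001111111
& 11000111010110000011
----------------------
  11000110010000000011

Answer: 11000110010000000011 (812035)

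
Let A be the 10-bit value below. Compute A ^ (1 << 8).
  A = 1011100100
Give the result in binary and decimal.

Mask = 1 << 8 = 0100000000
Bit 8 of A is 0; XOR with the mask flips it to 1.
  1011100100
^ 0100000000
------------
  1111100100

Answer: 1111100100 (996)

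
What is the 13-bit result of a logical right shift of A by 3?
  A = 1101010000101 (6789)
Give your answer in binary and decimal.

Logical shift right by 3: drop the bottom 3 bit(s), prepend 3 zero(s) on the left.
  1101010000101  ->  keep [1101010000], discard [101], prepend 000
= 0001101010000

Answer: 0001101010000 (848)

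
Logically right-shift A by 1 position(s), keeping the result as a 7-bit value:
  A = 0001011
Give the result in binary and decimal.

Logical shift right by 1: drop the bottom 1 bit(s), prepend 1 zero(s) on the left.
  0001011  ->  keep [000101], discard [1], prepend 0
= 0000101

Answer: 0000101 (5)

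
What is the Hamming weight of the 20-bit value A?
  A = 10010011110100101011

10010011110100101011
1-bits at positions (from bit 0 = LSB): 0, 1, 3, 5, 8, 10, 11, 12, 13, 16, 19
Count = 11

Answer: 11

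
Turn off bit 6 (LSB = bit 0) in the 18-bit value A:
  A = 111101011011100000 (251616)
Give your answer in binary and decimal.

Mask = ~(1 << 6) = 111111111110111111
Bit 6 of A is 1, so AND-ing with the mask clears it to 0.
  111101011011100000
& 111111111110111111
--------------------
  111101011010100000

Answer: 111101011010100000 (251552)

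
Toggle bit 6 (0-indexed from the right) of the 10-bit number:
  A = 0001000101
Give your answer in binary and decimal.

Mask = 1 << 6 = 0001000000
Bit 6 of A is 1; XOR with the mask flips it to 0.
  0001000101
^ 0001000000
------------
  0000000101

Answer: 0000000101 (5)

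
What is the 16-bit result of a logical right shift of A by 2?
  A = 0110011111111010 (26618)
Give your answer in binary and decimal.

Logical shift right by 2: drop the bottom 2 bit(s), prepend 2 zero(s) on the left.
  0110011111111010  ->  keep [01100111111110], discard [10], prepend 00
= 0001100111111110

Answer: 0001100111111110 (6654)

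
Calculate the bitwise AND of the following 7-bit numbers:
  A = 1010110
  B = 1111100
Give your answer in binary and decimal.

Apply & to each column (1 only where both bits are 1):
  1010110
& 1111100
---------
  1010100

Answer: 1010100 (84)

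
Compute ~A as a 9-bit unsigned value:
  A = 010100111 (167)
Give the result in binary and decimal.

Flip each bit (0->1, 1->0):
  010100111
  101011000

Answer: 101011000 (344)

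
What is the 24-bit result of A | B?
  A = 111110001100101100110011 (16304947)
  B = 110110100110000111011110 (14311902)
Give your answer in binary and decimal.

Apply | to each column (1 where either bit is 1):
  111110001100101100110011
| 110110100110000111011110
--------------------------
  111110101110101111111111

Answer: 111110101110101111111111 (16444415)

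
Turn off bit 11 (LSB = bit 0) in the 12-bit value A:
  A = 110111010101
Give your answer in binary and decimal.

Mask = ~(1 << 11) = 011111111111
Bit 11 of A is 1, so AND-ing with the mask clears it to 0.
  110111010101
& 011111111111
--------------
  010111010101

Answer: 010111010101 (1493)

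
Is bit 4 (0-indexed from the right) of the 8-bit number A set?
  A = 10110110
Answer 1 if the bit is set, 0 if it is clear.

Bit 4 is the 5th from the right.
  10110110
     ^
That bit is 1.

Answer: 1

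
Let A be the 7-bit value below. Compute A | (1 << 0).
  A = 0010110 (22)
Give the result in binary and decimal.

Mask = 1 << 0 = 0000001
Bit 0 of A is 0, so OR-ing with the mask flips it to 1.
  0010110
| 0000001
---------
  0010111

Answer: 0010111 (23)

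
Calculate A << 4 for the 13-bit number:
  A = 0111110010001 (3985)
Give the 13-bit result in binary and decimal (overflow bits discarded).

Shift left by 4: drop the top 4 bit(s), append 4 zero(s) on the right.
  0111110010001  ->  discard [0111], keep [110010001], append 0000
= 1100100010000

Answer: 1100100010000 (6416)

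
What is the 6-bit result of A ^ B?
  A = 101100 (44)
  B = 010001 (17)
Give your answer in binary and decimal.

Apply ^ to each column (1 where bits differ):
  101100
^ 010001
--------
  111101

Answer: 111101 (61)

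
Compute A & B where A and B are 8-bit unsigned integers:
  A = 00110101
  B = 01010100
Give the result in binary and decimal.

Apply & to each column (1 only where both bits are 1):
  00110101
& 01010100
----------
  00010100

Answer: 00010100 (20)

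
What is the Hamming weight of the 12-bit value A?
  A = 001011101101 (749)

001011101101
1-bits at positions (from bit 0 = LSB): 0, 2, 3, 5, 6, 7, 9
Count = 7

Answer: 7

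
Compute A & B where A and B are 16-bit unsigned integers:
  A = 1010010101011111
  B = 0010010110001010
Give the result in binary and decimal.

Apply & to each column (1 only where both bits are 1):
  1010010101011111
& 0010010110001010
------------------
  0010010100001010

Answer: 0010010100001010 (9482)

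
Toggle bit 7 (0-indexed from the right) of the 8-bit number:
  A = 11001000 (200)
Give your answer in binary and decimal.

Mask = 1 << 7 = 10000000
Bit 7 of A is 1; XOR with the mask flips it to 0.
  11001000
^ 10000000
----------
  01001000

Answer: 01001000 (72)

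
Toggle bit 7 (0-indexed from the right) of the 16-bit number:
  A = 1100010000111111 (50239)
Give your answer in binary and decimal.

Mask = 1 << 7 = 0000000010000000
Bit 7 of A is 0; XOR with the mask flips it to 1.
  1100010000111111
^ 0000000010000000
------------------
  1100010010111111

Answer: 1100010010111111 (50367)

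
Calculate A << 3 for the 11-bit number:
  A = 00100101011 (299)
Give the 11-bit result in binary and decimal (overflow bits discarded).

Shift left by 3: drop the top 3 bit(s), append 3 zero(s) on the right.
  00100101011  ->  discard [001], keep [00101011], append 000
= 00101011000

Answer: 00101011000 (344)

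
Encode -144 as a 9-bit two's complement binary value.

1. Binary of +144:  010010000
2. Invert bits:     101101111
3. Add 1:           101110000

Answer: 101110000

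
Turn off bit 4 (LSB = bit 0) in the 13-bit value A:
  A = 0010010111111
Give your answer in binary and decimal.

Mask = ~(1 << 4) = 1111111101111
Bit 4 of A is 1, so AND-ing with the mask clears it to 0.
  0010010111111
& 1111111101111
---------------
  0010010101111

Answer: 0010010101111 (1199)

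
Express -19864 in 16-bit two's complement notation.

1. Binary of +19864:  0100110110011000
2. Invert bits:     1011001001100111
3. Add 1:           1011001001101000

Answer: 1011001001101000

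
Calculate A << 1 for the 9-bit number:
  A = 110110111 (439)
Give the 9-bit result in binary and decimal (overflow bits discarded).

Shift left by 1: drop the top 1 bit(s), append 1 zero(s) on the right.
  110110111  ->  discard [1], keep [10110111], append 0
= 101101110

Answer: 101101110 (366)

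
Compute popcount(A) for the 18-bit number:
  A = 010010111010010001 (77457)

010010111010010001
1-bits at positions (from bit 0 = LSB): 0, 4, 7, 9, 10, 11, 13, 16
Count = 8

Answer: 8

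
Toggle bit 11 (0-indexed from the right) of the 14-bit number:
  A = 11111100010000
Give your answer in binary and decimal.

Mask = 1 << 11 = 00100000000000
Bit 11 of A is 1; XOR with the mask flips it to 0.
  11111100010000
^ 00100000000000
----------------
  11011100010000

Answer: 11011100010000 (14096)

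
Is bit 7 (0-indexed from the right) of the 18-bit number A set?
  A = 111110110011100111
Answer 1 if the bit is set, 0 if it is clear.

Bit 7 is the 8th from the right.
  111110110011100111
            ^
That bit is 1.

Answer: 1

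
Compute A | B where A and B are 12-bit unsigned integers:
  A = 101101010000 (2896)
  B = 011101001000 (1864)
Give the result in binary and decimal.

Apply | to each column (1 where either bit is 1):
  101101010000
| 011101001000
--------------
  111101011000

Answer: 111101011000 (3928)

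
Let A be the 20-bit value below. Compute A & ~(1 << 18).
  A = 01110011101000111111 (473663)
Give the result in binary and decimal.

Mask = ~(1 << 18) = 10111111111111111111
Bit 18 of A is 1, so AND-ing with the mask clears it to 0.
  01110011101000111111
& 10111111111111111111
----------------------
  00110011101000111111

Answer: 00110011101000111111 (211519)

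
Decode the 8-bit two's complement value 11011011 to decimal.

MSB is 1, so the value is negative. Find the magnitude:
1. Invert bits:  00100100
2. Add 1:        00100101  = 37
3. Apply sign:   -37

Answer: -37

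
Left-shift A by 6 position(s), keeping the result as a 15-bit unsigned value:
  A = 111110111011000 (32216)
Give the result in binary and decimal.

Shift left by 6: drop the top 6 bit(s), append 6 zero(s) on the right.
  111110111011000  ->  discard [111110], keep [111011000], append 000000
= 111011000000000

Answer: 111011000000000 (30208)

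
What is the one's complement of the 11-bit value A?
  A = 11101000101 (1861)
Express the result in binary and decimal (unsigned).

Flip each bit (0->1, 1->0):
  11101000101
  00010111010

Answer: 00010111010 (186)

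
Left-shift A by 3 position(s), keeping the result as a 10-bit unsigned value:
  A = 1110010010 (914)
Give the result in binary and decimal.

Shift left by 3: drop the top 3 bit(s), append 3 zero(s) on the right.
  1110010010  ->  discard [111], keep [0010010], append 000
= 0010010000

Answer: 0010010000 (144)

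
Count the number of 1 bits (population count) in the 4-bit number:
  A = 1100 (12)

1100
1-bits at positions (from bit 0 = LSB): 2, 3
Count = 2

Answer: 2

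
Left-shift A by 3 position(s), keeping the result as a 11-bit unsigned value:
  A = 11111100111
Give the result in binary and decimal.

Shift left by 3: drop the top 3 bit(s), append 3 zero(s) on the right.
  11111100111  ->  discard [111], keep [11100111], append 000
= 11100111000

Answer: 11100111000 (1848)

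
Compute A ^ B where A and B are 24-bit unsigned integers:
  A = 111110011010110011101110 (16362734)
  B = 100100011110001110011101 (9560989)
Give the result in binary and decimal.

Apply ^ to each column (1 where bits differ):
  111110011010110011101110
^ 100100011110001110011101
--------------------------
  011010000100111101110011

Answer: 011010000100111101110011 (6836083)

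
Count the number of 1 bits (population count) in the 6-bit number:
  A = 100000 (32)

100000
1-bits at positions (from bit 0 = LSB): 5
Count = 1

Answer: 1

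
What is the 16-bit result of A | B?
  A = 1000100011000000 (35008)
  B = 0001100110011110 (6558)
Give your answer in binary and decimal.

Apply | to each column (1 where either bit is 1):
  1000100011000000
| 0001100110011110
------------------
  1001100111011110

Answer: 1001100111011110 (39390)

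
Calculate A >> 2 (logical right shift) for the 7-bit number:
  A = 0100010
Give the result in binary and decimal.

Logical shift right by 2: drop the bottom 2 bit(s), prepend 2 zero(s) on the left.
  0100010  ->  keep [01000], discard [10], prepend 00
= 0001000

Answer: 0001000 (8)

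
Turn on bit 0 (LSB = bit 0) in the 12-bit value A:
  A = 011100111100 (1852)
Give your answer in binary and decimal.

Mask = 1 << 0 = 000000000001
Bit 0 of A is 0, so OR-ing with the mask flips it to 1.
  011100111100
| 000000000001
--------------
  011100111101

Answer: 011100111101 (1853)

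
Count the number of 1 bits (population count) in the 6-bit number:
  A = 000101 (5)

000101
1-bits at positions (from bit 0 = LSB): 0, 2
Count = 2

Answer: 2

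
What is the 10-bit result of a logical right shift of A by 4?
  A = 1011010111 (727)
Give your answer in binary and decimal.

Logical shift right by 4: drop the bottom 4 bit(s), prepend 4 zero(s) on the left.
  1011010111  ->  keep [101101], discard [0111], prepend 0000
= 0000101101

Answer: 0000101101 (45)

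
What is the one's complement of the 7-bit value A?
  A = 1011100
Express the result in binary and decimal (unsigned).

Flip each bit (0->1, 1->0):
  1011100
  0100011

Answer: 0100011 (35)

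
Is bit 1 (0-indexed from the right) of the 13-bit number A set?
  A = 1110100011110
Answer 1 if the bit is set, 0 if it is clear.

Bit 1 is the 2nd from the right.
  1110100011110
             ^
That bit is 1.

Answer: 1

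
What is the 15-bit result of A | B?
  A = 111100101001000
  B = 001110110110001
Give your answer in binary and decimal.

Apply | to each column (1 where either bit is 1):
  111100101001000
| 001110110110001
-----------------
  111110111111001

Answer: 111110111111001 (32249)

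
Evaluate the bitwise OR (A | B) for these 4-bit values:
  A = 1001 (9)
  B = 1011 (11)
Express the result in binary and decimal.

Apply | to each column (1 where either bit is 1):
  1001
| 1011
------
  1011

Answer: 1011 (11)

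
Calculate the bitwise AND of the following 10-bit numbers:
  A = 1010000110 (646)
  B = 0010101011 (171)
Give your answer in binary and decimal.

Apply & to each column (1 only where both bits are 1):
  1010000110
& 0010101011
------------
  0010000010

Answer: 0010000010 (130)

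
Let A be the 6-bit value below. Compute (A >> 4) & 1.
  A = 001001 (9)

Bit 4 is the 5th from the right.
  001001
   ^
That bit is 0.

Answer: 0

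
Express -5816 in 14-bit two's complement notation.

1. Binary of +5816:  01011010111000
2. Invert bits:     10100101000111
3. Add 1:           10100101001000

Answer: 10100101001000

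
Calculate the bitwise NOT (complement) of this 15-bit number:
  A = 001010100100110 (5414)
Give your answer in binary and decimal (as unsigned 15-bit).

Flip each bit (0->1, 1->0):
  001010100100110
  110101011011001

Answer: 110101011011001 (27353)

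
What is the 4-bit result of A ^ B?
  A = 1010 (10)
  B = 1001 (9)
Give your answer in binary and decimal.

Apply ^ to each column (1 where bits differ):
  1010
^ 1001
------
  0011

Answer: 0011 (3)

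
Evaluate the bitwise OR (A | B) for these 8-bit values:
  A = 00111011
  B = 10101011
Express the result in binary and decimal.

Apply | to each column (1 where either bit is 1):
  00111011
| 10101011
----------
  10111011

Answer: 10111011 (187)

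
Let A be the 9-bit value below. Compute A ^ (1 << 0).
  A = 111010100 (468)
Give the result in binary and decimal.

Mask = 1 << 0 = 000000001
Bit 0 of A is 0; XOR with the mask flips it to 1.
  111010100
^ 000000001
-----------
  111010101

Answer: 111010101 (469)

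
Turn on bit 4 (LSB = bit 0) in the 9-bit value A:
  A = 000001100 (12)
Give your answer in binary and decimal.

Mask = 1 << 4 = 000010000
Bit 4 of A is 0, so OR-ing with the mask flips it to 1.
  000001100
| 000010000
-----------
  000011100

Answer: 000011100 (28)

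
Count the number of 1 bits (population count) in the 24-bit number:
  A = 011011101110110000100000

011011101110110000100000
1-bits at positions (from bit 0 = LSB): 5, 10, 11, 13, 14, 15, 17, 18, 19, 21, 22
Count = 11

Answer: 11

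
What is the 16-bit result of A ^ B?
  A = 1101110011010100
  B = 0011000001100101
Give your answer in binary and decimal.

Apply ^ to each column (1 where bits differ):
  1101110011010100
^ 0011000001100101
------------------
  1110110010110001

Answer: 1110110010110001 (60593)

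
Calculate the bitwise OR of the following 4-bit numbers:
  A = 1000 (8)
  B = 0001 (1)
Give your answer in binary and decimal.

Apply | to each column (1 where either bit is 1):
  1000
| 0001
------
  1001

Answer: 1001 (9)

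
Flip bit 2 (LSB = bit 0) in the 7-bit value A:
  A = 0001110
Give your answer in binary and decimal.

Mask = 1 << 2 = 0000100
Bit 2 of A is 1; XOR with the mask flips it to 0.
  0001110
^ 0000100
---------
  0001010

Answer: 0001010 (10)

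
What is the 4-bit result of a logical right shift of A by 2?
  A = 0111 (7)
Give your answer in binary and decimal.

Logical shift right by 2: drop the bottom 2 bit(s), prepend 2 zero(s) on the left.
  0111  ->  keep [01], discard [11], prepend 00
= 0001

Answer: 0001 (1)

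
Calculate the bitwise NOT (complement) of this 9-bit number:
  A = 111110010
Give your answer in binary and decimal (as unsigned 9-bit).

Flip each bit (0->1, 1->0):
  111110010
  000001101

Answer: 000001101 (13)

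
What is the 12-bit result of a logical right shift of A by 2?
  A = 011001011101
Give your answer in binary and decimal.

Logical shift right by 2: drop the bottom 2 bit(s), prepend 2 zero(s) on the left.
  011001011101  ->  keep [0110010111], discard [01], prepend 00
= 000110010111

Answer: 000110010111 (407)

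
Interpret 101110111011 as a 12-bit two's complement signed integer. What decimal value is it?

MSB is 1, so the value is negative. Find the magnitude:
1. Invert bits:  010001000100
2. Add 1:        010001000101  = 1093
3. Apply sign:   -1093

Answer: -1093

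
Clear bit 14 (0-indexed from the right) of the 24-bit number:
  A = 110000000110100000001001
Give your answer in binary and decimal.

Mask = ~(1 << 14) = 111111111011111111111111
Bit 14 of A is 1, so AND-ing with the mask clears it to 0.
  110000000110100000001001
& 111111111011111111111111
--------------------------
  110000000010100000001001

Answer: 110000000010100000001001 (12593161)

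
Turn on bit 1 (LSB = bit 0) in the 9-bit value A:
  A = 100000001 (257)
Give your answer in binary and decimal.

Mask = 1 << 1 = 000000010
Bit 1 of A is 0, so OR-ing with the mask flips it to 1.
  100000001
| 000000010
-----------
  100000011

Answer: 100000011 (259)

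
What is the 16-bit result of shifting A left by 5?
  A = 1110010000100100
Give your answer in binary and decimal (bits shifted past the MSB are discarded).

Shift left by 5: drop the top 5 bit(s), append 5 zero(s) on the right.
  1110010000100100  ->  discard [11100], keep [10000100100], append 00000
= 1000010010000000

Answer: 1000010010000000 (33920)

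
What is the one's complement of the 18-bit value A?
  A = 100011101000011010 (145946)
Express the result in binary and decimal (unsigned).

Flip each bit (0->1, 1->0):
  100011101000011010
  011100010111100101

Answer: 011100010111100101 (116197)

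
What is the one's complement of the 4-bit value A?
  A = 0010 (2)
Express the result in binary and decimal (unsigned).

Flip each bit (0->1, 1->0):
  0010
  1101

Answer: 1101 (13)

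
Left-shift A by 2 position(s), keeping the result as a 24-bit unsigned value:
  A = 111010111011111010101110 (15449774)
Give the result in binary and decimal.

Shift left by 2: drop the top 2 bit(s), append 2 zero(s) on the right.
  111010111011111010101110  ->  discard [11], keep [1010111011111010101110], append 00
= 101011101111101010111000

Answer: 101011101111101010111000 (11467448)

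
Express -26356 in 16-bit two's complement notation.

1. Binary of +26356:  0110011011110100
2. Invert bits:     1001100100001011
3. Add 1:           1001100100001100

Answer: 1001100100001100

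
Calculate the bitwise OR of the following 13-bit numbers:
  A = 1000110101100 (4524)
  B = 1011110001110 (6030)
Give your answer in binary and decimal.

Apply | to each column (1 where either bit is 1):
  1000110101100
| 1011110001110
---------------
  1011110101110

Answer: 1011110101110 (6062)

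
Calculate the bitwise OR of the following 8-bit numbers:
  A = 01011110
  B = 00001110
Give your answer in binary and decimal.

Apply | to each column (1 where either bit is 1):
  01011110
| 00001110
----------
  01011110

Answer: 01011110 (94)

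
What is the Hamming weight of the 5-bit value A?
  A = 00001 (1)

00001
1-bits at positions (from bit 0 = LSB): 0
Count = 1

Answer: 1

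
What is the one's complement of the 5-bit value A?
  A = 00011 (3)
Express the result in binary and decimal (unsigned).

Flip each bit (0->1, 1->0):
  00011
  11100

Answer: 11100 (28)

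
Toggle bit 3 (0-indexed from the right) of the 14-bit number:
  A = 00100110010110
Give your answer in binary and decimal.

Mask = 1 << 3 = 00000000001000
Bit 3 of A is 0; XOR with the mask flips it to 1.
  00100110010110
^ 00000000001000
----------------
  00100110011110

Answer: 00100110011110 (2462)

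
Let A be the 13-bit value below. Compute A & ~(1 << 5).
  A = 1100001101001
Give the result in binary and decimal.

Mask = ~(1 << 5) = 1111111011111
Bit 5 of A is 1, so AND-ing with the mask clears it to 0.
  1100001101001
& 1111111011111
---------------
  1100001001001

Answer: 1100001001001 (6217)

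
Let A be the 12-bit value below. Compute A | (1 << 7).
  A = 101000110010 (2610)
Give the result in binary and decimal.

Mask = 1 << 7 = 000010000000
Bit 7 of A is 0, so OR-ing with the mask flips it to 1.
  101000110010
| 000010000000
--------------
  101010110010

Answer: 101010110010 (2738)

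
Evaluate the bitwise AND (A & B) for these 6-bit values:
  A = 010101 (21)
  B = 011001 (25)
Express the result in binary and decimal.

Apply & to each column (1 only where both bits are 1):
  010101
& 011001
--------
  010001

Answer: 010001 (17)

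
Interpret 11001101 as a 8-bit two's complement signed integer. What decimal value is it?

MSB is 1, so the value is negative. Find the magnitude:
1. Invert bits:  00110010
2. Add 1:        00110011  = 51
3. Apply sign:   -51

Answer: -51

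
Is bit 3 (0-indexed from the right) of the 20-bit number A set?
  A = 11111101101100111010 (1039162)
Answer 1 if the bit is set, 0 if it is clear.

Bit 3 is the 4th from the right.
  11111101101100111010
                  ^
That bit is 1.

Answer: 1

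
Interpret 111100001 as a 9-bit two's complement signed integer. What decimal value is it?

MSB is 1, so the value is negative. Find the magnitude:
1. Invert bits:  000011110
2. Add 1:        000011111  = 31
3. Apply sign:   -31

Answer: -31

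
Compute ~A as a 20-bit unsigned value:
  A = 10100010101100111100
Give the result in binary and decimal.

Flip each bit (0->1, 1->0):
  10100010101100111100
  01011101010011000011

Answer: 01011101010011000011 (382147)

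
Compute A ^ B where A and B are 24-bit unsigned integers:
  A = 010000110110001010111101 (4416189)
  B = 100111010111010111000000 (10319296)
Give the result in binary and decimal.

Apply ^ to each column (1 where bits differ):
  010000110110001010111101
^ 100111010111010111000000
--------------------------
  110111100001011101111101

Answer: 110111100001011101111101 (14555005)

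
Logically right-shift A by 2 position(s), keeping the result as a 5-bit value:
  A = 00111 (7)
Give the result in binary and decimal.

Logical shift right by 2: drop the bottom 2 bit(s), prepend 2 zero(s) on the left.
  00111  ->  keep [001], discard [11], prepend 00
= 00001

Answer: 00001 (1)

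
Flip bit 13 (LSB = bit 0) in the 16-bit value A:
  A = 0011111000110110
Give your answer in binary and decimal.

Mask = 1 << 13 = 0010000000000000
Bit 13 of A is 1; XOR with the mask flips it to 0.
  0011111000110110
^ 0010000000000000
------------------
  0001111000110110

Answer: 0001111000110110 (7734)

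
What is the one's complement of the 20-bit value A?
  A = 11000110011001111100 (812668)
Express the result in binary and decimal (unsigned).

Flip each bit (0->1, 1->0):
  11000110011001111100
  00111001100110000011

Answer: 00111001100110000011 (235907)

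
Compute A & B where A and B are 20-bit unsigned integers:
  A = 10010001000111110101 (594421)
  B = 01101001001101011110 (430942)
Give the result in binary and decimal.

Apply & to each column (1 only where both bits are 1):
  10010001000111110101
& 01101001001101011110
----------------------
  00000001000101010100

Answer: 00000001000101010100 (4436)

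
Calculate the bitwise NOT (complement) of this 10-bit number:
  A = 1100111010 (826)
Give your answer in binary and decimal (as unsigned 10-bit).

Flip each bit (0->1, 1->0):
  1100111010
  0011000101

Answer: 0011000101 (197)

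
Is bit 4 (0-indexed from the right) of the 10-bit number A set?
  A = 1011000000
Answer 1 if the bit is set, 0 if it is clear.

Bit 4 is the 5th from the right.
  1011000000
       ^
That bit is 0.

Answer: 0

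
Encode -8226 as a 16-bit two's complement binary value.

1. Binary of +8226:  0010000000100010
2. Invert bits:     1101111111011101
3. Add 1:           1101111111011110

Answer: 1101111111011110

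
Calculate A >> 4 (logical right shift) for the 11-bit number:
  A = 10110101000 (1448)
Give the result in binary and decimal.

Logical shift right by 4: drop the bottom 4 bit(s), prepend 4 zero(s) on the left.
  10110101000  ->  keep [1011010], discard [1000], prepend 0000
= 00001011010

Answer: 00001011010 (90)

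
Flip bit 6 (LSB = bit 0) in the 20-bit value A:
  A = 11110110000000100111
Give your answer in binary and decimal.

Mask = 1 << 6 = 00000000000001000000
Bit 6 of A is 0; XOR with the mask flips it to 1.
  11110110000000100111
^ 00000000000001000000
----------------------
  11110110000001100111

Answer: 11110110000001100111 (1007719)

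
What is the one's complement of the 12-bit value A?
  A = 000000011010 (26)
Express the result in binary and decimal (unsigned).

Flip each bit (0->1, 1->0):
  000000011010
  111111100101

Answer: 111111100101 (4069)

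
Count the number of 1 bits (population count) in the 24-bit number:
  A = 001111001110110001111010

001111001110110001111010
1-bits at positions (from bit 0 = LSB): 1, 3, 4, 5, 6, 10, 11, 13, 14, 15, 18, 19, 20, 21
Count = 14

Answer: 14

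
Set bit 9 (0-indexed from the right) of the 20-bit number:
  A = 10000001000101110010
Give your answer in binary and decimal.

Mask = 1 << 9 = 00000000001000000000
Bit 9 of A is 0, so OR-ing with the mask flips it to 1.
  10000001000101110010
| 00000000001000000000
----------------------
  10000001001101110010

Answer: 10000001001101110010 (529266)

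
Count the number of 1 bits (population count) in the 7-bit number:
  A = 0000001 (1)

0000001
1-bits at positions (from bit 0 = LSB): 0
Count = 1

Answer: 1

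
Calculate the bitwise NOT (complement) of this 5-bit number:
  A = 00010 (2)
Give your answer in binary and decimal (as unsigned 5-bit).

Flip each bit (0->1, 1->0):
  00010
  11101

Answer: 11101 (29)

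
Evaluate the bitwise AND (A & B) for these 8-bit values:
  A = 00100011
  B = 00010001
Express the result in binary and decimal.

Apply & to each column (1 only where both bits are 1):
  00100011
& 00010001
----------
  00000001

Answer: 00000001 (1)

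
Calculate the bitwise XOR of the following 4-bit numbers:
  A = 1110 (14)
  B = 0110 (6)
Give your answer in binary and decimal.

Apply ^ to each column (1 where bits differ):
  1110
^ 0110
------
  1000

Answer: 1000 (8)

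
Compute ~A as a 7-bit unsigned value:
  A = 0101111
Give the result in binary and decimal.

Flip each bit (0->1, 1->0):
  0101111
  1010000

Answer: 1010000 (80)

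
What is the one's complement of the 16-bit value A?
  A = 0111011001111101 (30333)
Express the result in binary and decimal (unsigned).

Flip each bit (0->1, 1->0):
  0111011001111101
  1000100110000010

Answer: 1000100110000010 (35202)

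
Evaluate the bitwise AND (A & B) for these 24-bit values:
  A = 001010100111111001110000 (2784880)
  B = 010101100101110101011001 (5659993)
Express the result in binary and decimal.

Apply & to each column (1 only where both bits are 1):
  001010100111111001110000
& 010101100101110101011001
--------------------------
  000000100101110001010000

Answer: 000000100101110001010000 (154704)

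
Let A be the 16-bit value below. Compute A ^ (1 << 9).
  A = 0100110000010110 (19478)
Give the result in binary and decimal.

Mask = 1 << 9 = 0000001000000000
Bit 9 of A is 0; XOR with the mask flips it to 1.
  0100110000010110
^ 0000001000000000
------------------
  0100111000010110

Answer: 0100111000010110 (19990)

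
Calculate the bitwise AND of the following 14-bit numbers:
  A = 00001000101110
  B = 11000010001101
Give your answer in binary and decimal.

Apply & to each column (1 only where both bits are 1):
  00001000101110
& 11000010001101
----------------
  00000000001100

Answer: 00000000001100 (12)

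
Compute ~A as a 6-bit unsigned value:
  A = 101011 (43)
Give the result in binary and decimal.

Flip each bit (0->1, 1->0):
  101011
  010100

Answer: 010100 (20)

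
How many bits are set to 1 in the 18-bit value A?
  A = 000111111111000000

000111111111000000
1-bits at positions (from bit 0 = LSB): 6, 7, 8, 9, 10, 11, 12, 13, 14
Count = 9

Answer: 9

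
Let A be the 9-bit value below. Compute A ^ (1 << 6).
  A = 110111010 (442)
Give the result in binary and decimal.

Mask = 1 << 6 = 001000000
Bit 6 of A is 0; XOR with the mask flips it to 1.
  110111010
^ 001000000
-----------
  111111010

Answer: 111111010 (506)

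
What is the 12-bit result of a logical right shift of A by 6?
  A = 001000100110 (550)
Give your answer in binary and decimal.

Logical shift right by 6: drop the bottom 6 bit(s), prepend 6 zero(s) on the left.
  001000100110  ->  keep [001000], discard [100110], prepend 000000
= 000000001000

Answer: 000000001000 (8)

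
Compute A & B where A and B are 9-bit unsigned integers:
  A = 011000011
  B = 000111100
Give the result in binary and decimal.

Apply & to each column (1 only where both bits are 1):
  011000011
& 000111100
-----------
  000000000

Answer: 000000000 (0)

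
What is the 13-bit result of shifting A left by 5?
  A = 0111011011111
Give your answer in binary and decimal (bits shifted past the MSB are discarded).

Shift left by 5: drop the top 5 bit(s), append 5 zero(s) on the right.
  0111011011111  ->  discard [01110], keep [11011111], append 00000
= 1101111100000

Answer: 1101111100000 (7136)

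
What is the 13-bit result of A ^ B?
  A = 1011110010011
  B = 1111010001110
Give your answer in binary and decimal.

Apply ^ to each column (1 where bits differ):
  1011110010011
^ 1111010001110
---------------
  0100100011101

Answer: 0100100011101 (2333)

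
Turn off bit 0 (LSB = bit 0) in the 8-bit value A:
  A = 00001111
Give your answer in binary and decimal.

Mask = ~(1 << 0) = 11111110
Bit 0 of A is 1, so AND-ing with the mask clears it to 0.
  00001111
& 11111110
----------
  00001110

Answer: 00001110 (14)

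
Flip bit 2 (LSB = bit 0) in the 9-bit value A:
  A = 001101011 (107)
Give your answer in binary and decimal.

Mask = 1 << 2 = 000000100
Bit 2 of A is 0; XOR with the mask flips it to 1.
  001101011
^ 000000100
-----------
  001101111

Answer: 001101111 (111)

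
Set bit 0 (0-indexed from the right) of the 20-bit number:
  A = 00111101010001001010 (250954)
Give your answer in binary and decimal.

Mask = 1 << 0 = 00000000000000000001
Bit 0 of A is 0, so OR-ing with the mask flips it to 1.
  00111101010001001010
| 00000000000000000001
----------------------
  00111101010001001011

Answer: 00111101010001001011 (250955)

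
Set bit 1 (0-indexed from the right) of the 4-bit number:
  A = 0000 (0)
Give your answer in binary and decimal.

Mask = 1 << 1 = 0010
Bit 1 of A is 0, so OR-ing with the mask flips it to 1.
  0000
| 0010
------
  0010

Answer: 0010 (2)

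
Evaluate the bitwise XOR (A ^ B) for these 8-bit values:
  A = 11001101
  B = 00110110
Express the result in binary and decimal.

Apply ^ to each column (1 where bits differ):
  11001101
^ 00110110
----------
  11111011

Answer: 11111011 (251)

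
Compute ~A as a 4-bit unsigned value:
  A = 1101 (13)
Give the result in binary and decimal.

Flip each bit (0->1, 1->0):
  1101
  0010

Answer: 0010 (2)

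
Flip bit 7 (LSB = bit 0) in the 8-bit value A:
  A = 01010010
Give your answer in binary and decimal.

Mask = 1 << 7 = 10000000
Bit 7 of A is 0; XOR with the mask flips it to 1.
  01010010
^ 10000000
----------
  11010010

Answer: 11010010 (210)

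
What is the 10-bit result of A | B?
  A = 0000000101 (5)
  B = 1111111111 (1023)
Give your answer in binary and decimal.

Apply | to each column (1 where either bit is 1):
  0000000101
| 1111111111
------------
  1111111111

Answer: 1111111111 (1023)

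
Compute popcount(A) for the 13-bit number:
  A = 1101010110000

1101010110000
1-bits at positions (from bit 0 = LSB): 4, 5, 7, 9, 11, 12
Count = 6

Answer: 6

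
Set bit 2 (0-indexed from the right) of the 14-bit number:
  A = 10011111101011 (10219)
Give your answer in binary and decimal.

Mask = 1 << 2 = 00000000000100
Bit 2 of A is 0, so OR-ing with the mask flips it to 1.
  10011111101011
| 00000000000100
----------------
  10011111101111

Answer: 10011111101111 (10223)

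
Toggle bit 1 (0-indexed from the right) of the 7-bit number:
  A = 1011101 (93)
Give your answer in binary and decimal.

Mask = 1 << 1 = 0000010
Bit 1 of A is 0; XOR with the mask flips it to 1.
  1011101
^ 0000010
---------
  1011111

Answer: 1011111 (95)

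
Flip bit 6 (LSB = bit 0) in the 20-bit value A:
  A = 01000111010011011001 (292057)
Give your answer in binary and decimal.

Mask = 1 << 6 = 00000000000001000000
Bit 6 of A is 1; XOR with the mask flips it to 0.
  01000111010011011001
^ 00000000000001000000
----------------------
  01000111010010011001

Answer: 01000111010010011001 (291993)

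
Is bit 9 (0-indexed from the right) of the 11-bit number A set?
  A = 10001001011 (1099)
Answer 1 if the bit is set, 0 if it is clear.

Bit 9 is the 10th from the right.
  10001001011
   ^
That bit is 0.

Answer: 0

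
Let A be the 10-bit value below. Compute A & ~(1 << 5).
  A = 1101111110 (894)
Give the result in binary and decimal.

Mask = ~(1 << 5) = 1111011111
Bit 5 of A is 1, so AND-ing with the mask clears it to 0.
  1101111110
& 1111011111
------------
  1101011110

Answer: 1101011110 (862)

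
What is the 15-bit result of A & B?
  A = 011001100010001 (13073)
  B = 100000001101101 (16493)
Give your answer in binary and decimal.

Apply & to each column (1 only where both bits are 1):
  011001100010001
& 100000001101101
-----------------
  000000000000001

Answer: 000000000000001 (1)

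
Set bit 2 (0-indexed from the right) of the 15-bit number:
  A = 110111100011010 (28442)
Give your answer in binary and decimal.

Mask = 1 << 2 = 000000000000100
Bit 2 of A is 0, so OR-ing with the mask flips it to 1.
  110111100011010
| 000000000000100
-----------------
  110111100011110

Answer: 110111100011110 (28446)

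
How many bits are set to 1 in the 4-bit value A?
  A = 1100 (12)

1100
1-bits at positions (from bit 0 = LSB): 2, 3
Count = 2

Answer: 2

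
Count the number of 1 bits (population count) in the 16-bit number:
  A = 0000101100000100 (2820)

0000101100000100
1-bits at positions (from bit 0 = LSB): 2, 8, 9, 11
Count = 4

Answer: 4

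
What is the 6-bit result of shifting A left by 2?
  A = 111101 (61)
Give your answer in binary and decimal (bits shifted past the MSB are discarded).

Shift left by 2: drop the top 2 bit(s), append 2 zero(s) on the right.
  111101  ->  discard [11], keep [1101], append 00
= 110100

Answer: 110100 (52)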